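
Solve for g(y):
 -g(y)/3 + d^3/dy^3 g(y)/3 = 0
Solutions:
 g(y) = C3*exp(y) + (C1*sin(sqrt(3)*y/2) + C2*cos(sqrt(3)*y/2))*exp(-y/2)


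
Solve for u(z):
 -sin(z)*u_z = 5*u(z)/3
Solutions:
 u(z) = C1*(cos(z) + 1)^(5/6)/(cos(z) - 1)^(5/6)


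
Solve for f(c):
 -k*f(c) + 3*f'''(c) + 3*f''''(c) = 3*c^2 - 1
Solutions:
 f(c) = C1*exp(c*Piecewise((-sqrt(-3^(2/3)*k^(1/3)/3 + 1/4)/2 - sqrt(3^(2/3)*k^(1/3)/3 + 1/2 + 1/(4*sqrt(-3^(2/3)*k^(1/3)/3 + 1/4)))/2 - 1/4, Eq(k, 0)), (-sqrt(-2*k/(9*(-k/48 + sqrt(k^3/729 + k^2/2304))^(1/3)) + 2*(-k/48 + sqrt(k^3/729 + k^2/2304))^(1/3) + 1/4)/2 - sqrt(2*k/(9*(-k/48 + sqrt(k^3/729 + k^2/2304))^(1/3)) - 2*(-k/48 + sqrt(k^3/729 + k^2/2304))^(1/3) + 1/2 + 1/(4*sqrt(-2*k/(9*(-k/48 + sqrt(k^3/729 + k^2/2304))^(1/3)) + 2*(-k/48 + sqrt(k^3/729 + k^2/2304))^(1/3) + 1/4)))/2 - 1/4, True))) + C2*exp(c*Piecewise((-sqrt(-3^(2/3)*k^(1/3)/3 + 1/4)/2 + sqrt(3^(2/3)*k^(1/3)/3 + 1/2 + 1/(4*sqrt(-3^(2/3)*k^(1/3)/3 + 1/4)))/2 - 1/4, Eq(k, 0)), (-sqrt(-2*k/(9*(-k/48 + sqrt(k^3/729 + k^2/2304))^(1/3)) + 2*(-k/48 + sqrt(k^3/729 + k^2/2304))^(1/3) + 1/4)/2 + sqrt(2*k/(9*(-k/48 + sqrt(k^3/729 + k^2/2304))^(1/3)) - 2*(-k/48 + sqrt(k^3/729 + k^2/2304))^(1/3) + 1/2 + 1/(4*sqrt(-2*k/(9*(-k/48 + sqrt(k^3/729 + k^2/2304))^(1/3)) + 2*(-k/48 + sqrt(k^3/729 + k^2/2304))^(1/3) + 1/4)))/2 - 1/4, True))) + C3*exp(c*Piecewise((sqrt(-3^(2/3)*k^(1/3)/3 + 1/4)/2 - sqrt(3^(2/3)*k^(1/3)/3 + 1/2 - 1/(4*sqrt(-3^(2/3)*k^(1/3)/3 + 1/4)))/2 - 1/4, Eq(k, 0)), (sqrt(-2*k/(9*(-k/48 + sqrt(k^3/729 + k^2/2304))^(1/3)) + 2*(-k/48 + sqrt(k^3/729 + k^2/2304))^(1/3) + 1/4)/2 - sqrt(2*k/(9*(-k/48 + sqrt(k^3/729 + k^2/2304))^(1/3)) - 2*(-k/48 + sqrt(k^3/729 + k^2/2304))^(1/3) + 1/2 - 1/(4*sqrt(-2*k/(9*(-k/48 + sqrt(k^3/729 + k^2/2304))^(1/3)) + 2*(-k/48 + sqrt(k^3/729 + k^2/2304))^(1/3) + 1/4)))/2 - 1/4, True))) + C4*exp(c*Piecewise((sqrt(-3^(2/3)*k^(1/3)/3 + 1/4)/2 + sqrt(3^(2/3)*k^(1/3)/3 + 1/2 - 1/(4*sqrt(-3^(2/3)*k^(1/3)/3 + 1/4)))/2 - 1/4, Eq(k, 0)), (sqrt(-2*k/(9*(-k/48 + sqrt(k^3/729 + k^2/2304))^(1/3)) + 2*(-k/48 + sqrt(k^3/729 + k^2/2304))^(1/3) + 1/4)/2 + sqrt(2*k/(9*(-k/48 + sqrt(k^3/729 + k^2/2304))^(1/3)) - 2*(-k/48 + sqrt(k^3/729 + k^2/2304))^(1/3) + 1/2 - 1/(4*sqrt(-2*k/(9*(-k/48 + sqrt(k^3/729 + k^2/2304))^(1/3)) + 2*(-k/48 + sqrt(k^3/729 + k^2/2304))^(1/3) + 1/4)))/2 - 1/4, True))) - 3*c^2/k + 1/k


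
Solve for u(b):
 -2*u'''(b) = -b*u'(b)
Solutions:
 u(b) = C1 + Integral(C2*airyai(2^(2/3)*b/2) + C3*airybi(2^(2/3)*b/2), b)


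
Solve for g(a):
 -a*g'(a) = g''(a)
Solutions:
 g(a) = C1 + C2*erf(sqrt(2)*a/2)


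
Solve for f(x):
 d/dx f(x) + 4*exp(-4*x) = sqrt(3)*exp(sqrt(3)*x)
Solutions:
 f(x) = C1 + exp(sqrt(3)*x) + exp(-4*x)


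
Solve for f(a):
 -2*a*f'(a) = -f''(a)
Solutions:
 f(a) = C1 + C2*erfi(a)


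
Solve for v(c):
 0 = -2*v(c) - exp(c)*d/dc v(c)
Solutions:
 v(c) = C1*exp(2*exp(-c))


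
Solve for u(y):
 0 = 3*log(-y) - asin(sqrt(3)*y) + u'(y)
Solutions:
 u(y) = C1 - 3*y*log(-y) + y*asin(sqrt(3)*y) + 3*y + sqrt(3)*sqrt(1 - 3*y^2)/3


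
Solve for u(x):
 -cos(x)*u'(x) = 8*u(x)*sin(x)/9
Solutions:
 u(x) = C1*cos(x)^(8/9)


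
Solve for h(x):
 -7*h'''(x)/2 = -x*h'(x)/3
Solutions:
 h(x) = C1 + Integral(C2*airyai(2^(1/3)*21^(2/3)*x/21) + C3*airybi(2^(1/3)*21^(2/3)*x/21), x)


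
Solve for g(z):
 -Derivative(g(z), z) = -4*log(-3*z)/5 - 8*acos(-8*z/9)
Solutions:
 g(z) = C1 + 4*z*log(-z)/5 + 8*z*acos(-8*z/9) - 4*z/5 + 4*z*log(3)/5 + sqrt(81 - 64*z^2)


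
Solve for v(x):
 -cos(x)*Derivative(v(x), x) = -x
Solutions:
 v(x) = C1 + Integral(x/cos(x), x)


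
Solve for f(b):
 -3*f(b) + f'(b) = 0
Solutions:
 f(b) = C1*exp(3*b)


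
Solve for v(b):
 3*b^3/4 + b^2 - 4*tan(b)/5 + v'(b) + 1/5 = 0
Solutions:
 v(b) = C1 - 3*b^4/16 - b^3/3 - b/5 - 4*log(cos(b))/5


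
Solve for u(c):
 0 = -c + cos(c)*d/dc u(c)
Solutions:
 u(c) = C1 + Integral(c/cos(c), c)


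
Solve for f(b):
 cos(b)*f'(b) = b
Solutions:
 f(b) = C1 + Integral(b/cos(b), b)


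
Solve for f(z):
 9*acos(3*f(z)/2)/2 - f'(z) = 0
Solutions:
 Integral(1/acos(3*_y/2), (_y, f(z))) = C1 + 9*z/2


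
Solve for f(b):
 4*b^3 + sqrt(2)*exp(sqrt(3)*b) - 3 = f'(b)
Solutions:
 f(b) = C1 + b^4 - 3*b + sqrt(6)*exp(sqrt(3)*b)/3


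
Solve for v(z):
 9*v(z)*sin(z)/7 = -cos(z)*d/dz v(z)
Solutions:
 v(z) = C1*cos(z)^(9/7)


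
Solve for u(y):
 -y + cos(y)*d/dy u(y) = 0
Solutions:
 u(y) = C1 + Integral(y/cos(y), y)


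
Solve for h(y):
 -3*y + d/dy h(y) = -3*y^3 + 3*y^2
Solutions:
 h(y) = C1 - 3*y^4/4 + y^3 + 3*y^2/2


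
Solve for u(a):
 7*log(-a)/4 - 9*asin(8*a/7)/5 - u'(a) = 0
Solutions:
 u(a) = C1 + 7*a*log(-a)/4 - 9*a*asin(8*a/7)/5 - 7*a/4 - 9*sqrt(49 - 64*a^2)/40


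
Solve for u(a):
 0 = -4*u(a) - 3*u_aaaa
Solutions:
 u(a) = (C1*sin(3^(3/4)*a/3) + C2*cos(3^(3/4)*a/3))*exp(-3^(3/4)*a/3) + (C3*sin(3^(3/4)*a/3) + C4*cos(3^(3/4)*a/3))*exp(3^(3/4)*a/3)


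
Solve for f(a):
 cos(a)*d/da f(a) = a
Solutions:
 f(a) = C1 + Integral(a/cos(a), a)


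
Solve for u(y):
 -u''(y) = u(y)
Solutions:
 u(y) = C1*sin(y) + C2*cos(y)


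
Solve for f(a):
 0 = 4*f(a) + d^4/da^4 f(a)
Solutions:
 f(a) = (C1*sin(a) + C2*cos(a))*exp(-a) + (C3*sin(a) + C4*cos(a))*exp(a)


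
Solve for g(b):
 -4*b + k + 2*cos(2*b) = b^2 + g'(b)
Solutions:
 g(b) = C1 - b^3/3 - 2*b^2 + b*k + sin(2*b)


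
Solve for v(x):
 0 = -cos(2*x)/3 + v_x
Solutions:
 v(x) = C1 + sin(2*x)/6


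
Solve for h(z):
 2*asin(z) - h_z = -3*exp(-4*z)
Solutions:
 h(z) = C1 + 2*z*asin(z) + 2*sqrt(1 - z^2) - 3*exp(-4*z)/4


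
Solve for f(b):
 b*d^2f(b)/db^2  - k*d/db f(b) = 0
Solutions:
 f(b) = C1 + b^(re(k) + 1)*(C2*sin(log(b)*Abs(im(k))) + C3*cos(log(b)*im(k)))


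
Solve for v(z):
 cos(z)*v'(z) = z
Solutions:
 v(z) = C1 + Integral(z/cos(z), z)


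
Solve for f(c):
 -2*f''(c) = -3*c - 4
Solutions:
 f(c) = C1 + C2*c + c^3/4 + c^2


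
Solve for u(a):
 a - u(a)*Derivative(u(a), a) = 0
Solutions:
 u(a) = -sqrt(C1 + a^2)
 u(a) = sqrt(C1 + a^2)


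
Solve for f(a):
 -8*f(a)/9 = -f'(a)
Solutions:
 f(a) = C1*exp(8*a/9)


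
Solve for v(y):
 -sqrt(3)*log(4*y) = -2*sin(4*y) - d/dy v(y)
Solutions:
 v(y) = C1 + sqrt(3)*y*(log(y) - 1) + 2*sqrt(3)*y*log(2) + cos(4*y)/2


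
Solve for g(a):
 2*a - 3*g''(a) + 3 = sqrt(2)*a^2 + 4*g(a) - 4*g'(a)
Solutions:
 g(a) = -sqrt(2)*a^2/4 - sqrt(2)*a/2 + a/2 + (C1*sin(2*sqrt(2)*a/3) + C2*cos(2*sqrt(2)*a/3))*exp(2*a/3) - sqrt(2)/8 + 5/4


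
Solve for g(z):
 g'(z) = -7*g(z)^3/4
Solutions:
 g(z) = -sqrt(2)*sqrt(-1/(C1 - 7*z))
 g(z) = sqrt(2)*sqrt(-1/(C1 - 7*z))


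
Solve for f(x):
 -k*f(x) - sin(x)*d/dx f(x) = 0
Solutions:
 f(x) = C1*exp(k*(-log(cos(x) - 1) + log(cos(x) + 1))/2)


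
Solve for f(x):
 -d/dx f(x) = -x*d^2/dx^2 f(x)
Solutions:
 f(x) = C1 + C2*x^2


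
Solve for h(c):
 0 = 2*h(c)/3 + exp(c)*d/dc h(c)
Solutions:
 h(c) = C1*exp(2*exp(-c)/3)


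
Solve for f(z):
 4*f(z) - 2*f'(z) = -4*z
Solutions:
 f(z) = C1*exp(2*z) - z - 1/2


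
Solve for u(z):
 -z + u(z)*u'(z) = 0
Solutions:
 u(z) = -sqrt(C1 + z^2)
 u(z) = sqrt(C1 + z^2)


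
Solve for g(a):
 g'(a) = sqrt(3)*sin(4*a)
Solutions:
 g(a) = C1 - sqrt(3)*cos(4*a)/4


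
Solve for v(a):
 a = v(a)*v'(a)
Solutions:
 v(a) = -sqrt(C1 + a^2)
 v(a) = sqrt(C1 + a^2)


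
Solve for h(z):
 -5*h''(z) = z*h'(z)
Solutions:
 h(z) = C1 + C2*erf(sqrt(10)*z/10)


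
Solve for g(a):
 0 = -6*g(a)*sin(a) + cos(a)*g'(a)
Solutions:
 g(a) = C1/cos(a)^6


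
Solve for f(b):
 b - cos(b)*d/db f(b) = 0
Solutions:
 f(b) = C1 + Integral(b/cos(b), b)


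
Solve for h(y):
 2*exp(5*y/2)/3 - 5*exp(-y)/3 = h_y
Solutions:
 h(y) = C1 + 4*exp(5*y/2)/15 + 5*exp(-y)/3


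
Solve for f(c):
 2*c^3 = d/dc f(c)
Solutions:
 f(c) = C1 + c^4/2


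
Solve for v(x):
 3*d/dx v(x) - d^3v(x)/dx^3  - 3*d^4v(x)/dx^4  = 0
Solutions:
 v(x) = C1 + C2*exp(-x*(2*2^(1/3)/(135*sqrt(29) + 727)^(1/3) + 4 + 2^(2/3)*(135*sqrt(29) + 727)^(1/3))/36)*sin(2^(1/3)*sqrt(3)*x*(-2^(1/3)*(135*sqrt(29) + 727)^(1/3) + 2/(135*sqrt(29) + 727)^(1/3))/36) + C3*exp(-x*(2*2^(1/3)/(135*sqrt(29) + 727)^(1/3) + 4 + 2^(2/3)*(135*sqrt(29) + 727)^(1/3))/36)*cos(2^(1/3)*sqrt(3)*x*(-2^(1/3)*(135*sqrt(29) + 727)^(1/3) + 2/(135*sqrt(29) + 727)^(1/3))/36) + C4*exp(x*(-2 + 2*2^(1/3)/(135*sqrt(29) + 727)^(1/3) + 2^(2/3)*(135*sqrt(29) + 727)^(1/3))/18)


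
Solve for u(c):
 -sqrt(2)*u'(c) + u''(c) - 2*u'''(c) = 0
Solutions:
 u(c) = C1 + (C2*sin(c*sqrt(-1 + 8*sqrt(2))/4) + C3*cos(c*sqrt(-1 + 8*sqrt(2))/4))*exp(c/4)


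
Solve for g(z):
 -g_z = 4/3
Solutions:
 g(z) = C1 - 4*z/3


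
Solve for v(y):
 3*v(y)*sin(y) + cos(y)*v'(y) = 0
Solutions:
 v(y) = C1*cos(y)^3


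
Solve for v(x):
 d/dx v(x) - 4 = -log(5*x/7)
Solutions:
 v(x) = C1 - x*log(x) + x*log(7/5) + 5*x


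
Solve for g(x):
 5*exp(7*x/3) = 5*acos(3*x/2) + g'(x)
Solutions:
 g(x) = C1 - 5*x*acos(3*x/2) + 5*sqrt(4 - 9*x^2)/3 + 15*exp(7*x/3)/7


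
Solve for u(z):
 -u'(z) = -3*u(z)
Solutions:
 u(z) = C1*exp(3*z)


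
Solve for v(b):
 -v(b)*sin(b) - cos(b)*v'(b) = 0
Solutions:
 v(b) = C1*cos(b)


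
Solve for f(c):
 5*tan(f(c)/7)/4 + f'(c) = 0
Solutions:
 f(c) = -7*asin(C1*exp(-5*c/28)) + 7*pi
 f(c) = 7*asin(C1*exp(-5*c/28))


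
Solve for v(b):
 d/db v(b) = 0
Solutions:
 v(b) = C1


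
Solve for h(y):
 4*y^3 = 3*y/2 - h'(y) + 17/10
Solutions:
 h(y) = C1 - y^4 + 3*y^2/4 + 17*y/10


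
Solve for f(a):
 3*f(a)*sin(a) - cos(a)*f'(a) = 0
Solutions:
 f(a) = C1/cos(a)^3


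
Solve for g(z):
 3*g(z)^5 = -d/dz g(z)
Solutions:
 g(z) = -I*(1/(C1 + 12*z))^(1/4)
 g(z) = I*(1/(C1 + 12*z))^(1/4)
 g(z) = -(1/(C1 + 12*z))^(1/4)
 g(z) = (1/(C1 + 12*z))^(1/4)


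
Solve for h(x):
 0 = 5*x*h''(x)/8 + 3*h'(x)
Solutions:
 h(x) = C1 + C2/x^(19/5)


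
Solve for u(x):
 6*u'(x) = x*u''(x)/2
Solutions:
 u(x) = C1 + C2*x^13


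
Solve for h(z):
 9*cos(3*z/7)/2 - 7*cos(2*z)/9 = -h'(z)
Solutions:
 h(z) = C1 - 21*sin(3*z/7)/2 + 7*sin(2*z)/18


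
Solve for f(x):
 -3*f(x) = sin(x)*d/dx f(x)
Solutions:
 f(x) = C1*(cos(x) + 1)^(3/2)/(cos(x) - 1)^(3/2)


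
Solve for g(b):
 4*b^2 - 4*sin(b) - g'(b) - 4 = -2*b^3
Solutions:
 g(b) = C1 + b^4/2 + 4*b^3/3 - 4*b + 4*cos(b)


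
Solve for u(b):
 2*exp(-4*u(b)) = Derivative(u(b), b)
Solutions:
 u(b) = log(-I*(C1 + 8*b)^(1/4))
 u(b) = log(I*(C1 + 8*b)^(1/4))
 u(b) = log(-(C1 + 8*b)^(1/4))
 u(b) = log(C1 + 8*b)/4


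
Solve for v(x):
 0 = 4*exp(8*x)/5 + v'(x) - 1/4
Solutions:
 v(x) = C1 + x/4 - exp(8*x)/10


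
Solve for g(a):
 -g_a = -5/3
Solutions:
 g(a) = C1 + 5*a/3


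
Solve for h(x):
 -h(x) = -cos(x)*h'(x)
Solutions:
 h(x) = C1*sqrt(sin(x) + 1)/sqrt(sin(x) - 1)


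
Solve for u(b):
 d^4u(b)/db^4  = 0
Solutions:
 u(b) = C1 + C2*b + C3*b^2 + C4*b^3


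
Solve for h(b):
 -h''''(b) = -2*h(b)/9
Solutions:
 h(b) = C1*exp(-2^(1/4)*sqrt(3)*b/3) + C2*exp(2^(1/4)*sqrt(3)*b/3) + C3*sin(2^(1/4)*sqrt(3)*b/3) + C4*cos(2^(1/4)*sqrt(3)*b/3)


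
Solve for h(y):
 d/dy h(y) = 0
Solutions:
 h(y) = C1


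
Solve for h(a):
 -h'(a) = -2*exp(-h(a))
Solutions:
 h(a) = log(C1 + 2*a)


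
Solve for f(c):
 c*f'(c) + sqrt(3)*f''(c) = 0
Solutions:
 f(c) = C1 + C2*erf(sqrt(2)*3^(3/4)*c/6)


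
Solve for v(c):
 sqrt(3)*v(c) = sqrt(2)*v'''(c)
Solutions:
 v(c) = C3*exp(2^(5/6)*3^(1/6)*c/2) + (C1*sin(2^(5/6)*3^(2/3)*c/4) + C2*cos(2^(5/6)*3^(2/3)*c/4))*exp(-2^(5/6)*3^(1/6)*c/4)


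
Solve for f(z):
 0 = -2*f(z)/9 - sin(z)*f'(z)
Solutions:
 f(z) = C1*(cos(z) + 1)^(1/9)/(cos(z) - 1)^(1/9)


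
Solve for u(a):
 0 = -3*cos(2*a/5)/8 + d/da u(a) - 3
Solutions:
 u(a) = C1 + 3*a + 15*sin(2*a/5)/16


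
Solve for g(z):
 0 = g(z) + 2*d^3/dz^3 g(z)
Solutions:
 g(z) = C3*exp(-2^(2/3)*z/2) + (C1*sin(2^(2/3)*sqrt(3)*z/4) + C2*cos(2^(2/3)*sqrt(3)*z/4))*exp(2^(2/3)*z/4)


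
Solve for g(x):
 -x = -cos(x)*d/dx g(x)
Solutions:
 g(x) = C1 + Integral(x/cos(x), x)


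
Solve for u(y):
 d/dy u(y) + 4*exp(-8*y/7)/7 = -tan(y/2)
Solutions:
 u(y) = C1 - log(tan(y/2)^2 + 1) + exp(-8*y/7)/2


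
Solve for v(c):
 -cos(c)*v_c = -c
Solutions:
 v(c) = C1 + Integral(c/cos(c), c)


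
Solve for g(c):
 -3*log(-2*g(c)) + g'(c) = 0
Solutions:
 -Integral(1/(log(-_y) + log(2)), (_y, g(c)))/3 = C1 - c


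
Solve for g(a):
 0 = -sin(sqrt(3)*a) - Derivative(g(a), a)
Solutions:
 g(a) = C1 + sqrt(3)*cos(sqrt(3)*a)/3


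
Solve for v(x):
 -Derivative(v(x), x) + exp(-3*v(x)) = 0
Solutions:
 v(x) = log(C1 + 3*x)/3
 v(x) = log((-3^(1/3) - 3^(5/6)*I)*(C1 + x)^(1/3)/2)
 v(x) = log((-3^(1/3) + 3^(5/6)*I)*(C1 + x)^(1/3)/2)


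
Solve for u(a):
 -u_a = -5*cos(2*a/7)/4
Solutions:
 u(a) = C1 + 35*sin(2*a/7)/8


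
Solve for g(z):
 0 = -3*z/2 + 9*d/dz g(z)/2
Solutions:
 g(z) = C1 + z^2/6


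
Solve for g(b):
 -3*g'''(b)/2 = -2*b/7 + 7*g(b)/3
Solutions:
 g(b) = C3*exp(-42^(1/3)*b/3) + 6*b/49 + (C1*sin(14^(1/3)*3^(5/6)*b/6) + C2*cos(14^(1/3)*3^(5/6)*b/6))*exp(42^(1/3)*b/6)


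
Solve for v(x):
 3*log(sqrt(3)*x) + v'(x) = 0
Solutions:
 v(x) = C1 - 3*x*log(x) - 3*x*log(3)/2 + 3*x


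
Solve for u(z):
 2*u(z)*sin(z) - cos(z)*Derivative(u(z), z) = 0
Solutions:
 u(z) = C1/cos(z)^2


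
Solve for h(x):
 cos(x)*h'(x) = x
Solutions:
 h(x) = C1 + Integral(x/cos(x), x)


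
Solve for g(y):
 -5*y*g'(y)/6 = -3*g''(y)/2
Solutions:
 g(y) = C1 + C2*erfi(sqrt(10)*y/6)


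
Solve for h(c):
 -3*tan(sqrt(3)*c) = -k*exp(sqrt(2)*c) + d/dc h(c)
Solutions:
 h(c) = C1 + sqrt(2)*k*exp(sqrt(2)*c)/2 + sqrt(3)*log(cos(sqrt(3)*c))


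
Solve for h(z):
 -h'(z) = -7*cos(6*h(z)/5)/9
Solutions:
 -7*z/9 - 5*log(sin(6*h(z)/5) - 1)/12 + 5*log(sin(6*h(z)/5) + 1)/12 = C1


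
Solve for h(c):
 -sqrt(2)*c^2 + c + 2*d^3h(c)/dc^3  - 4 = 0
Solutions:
 h(c) = C1 + C2*c + C3*c^2 + sqrt(2)*c^5/120 - c^4/48 + c^3/3


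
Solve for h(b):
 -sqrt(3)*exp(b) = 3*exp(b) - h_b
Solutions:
 h(b) = C1 + sqrt(3)*exp(b) + 3*exp(b)


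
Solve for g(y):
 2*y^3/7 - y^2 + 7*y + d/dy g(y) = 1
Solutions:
 g(y) = C1 - y^4/14 + y^3/3 - 7*y^2/2 + y


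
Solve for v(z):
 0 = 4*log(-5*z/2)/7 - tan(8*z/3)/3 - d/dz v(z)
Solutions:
 v(z) = C1 + 4*z*log(-z)/7 - 4*z/7 - 4*z*log(2)/7 + 4*z*log(5)/7 + log(cos(8*z/3))/8


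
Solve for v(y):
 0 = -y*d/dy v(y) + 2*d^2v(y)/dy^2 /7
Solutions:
 v(y) = C1 + C2*erfi(sqrt(7)*y/2)


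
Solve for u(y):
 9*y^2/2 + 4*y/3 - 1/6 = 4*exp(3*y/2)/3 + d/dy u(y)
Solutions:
 u(y) = C1 + 3*y^3/2 + 2*y^2/3 - y/6 - 8*exp(3*y/2)/9


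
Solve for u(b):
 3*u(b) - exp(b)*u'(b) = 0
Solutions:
 u(b) = C1*exp(-3*exp(-b))


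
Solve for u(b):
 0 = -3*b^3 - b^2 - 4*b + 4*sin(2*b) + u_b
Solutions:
 u(b) = C1 + 3*b^4/4 + b^3/3 + 2*b^2 + 2*cos(2*b)


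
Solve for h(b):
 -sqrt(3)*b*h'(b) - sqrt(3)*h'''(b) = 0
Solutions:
 h(b) = C1 + Integral(C2*airyai(-b) + C3*airybi(-b), b)


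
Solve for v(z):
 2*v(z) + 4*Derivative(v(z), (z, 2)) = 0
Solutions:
 v(z) = C1*sin(sqrt(2)*z/2) + C2*cos(sqrt(2)*z/2)


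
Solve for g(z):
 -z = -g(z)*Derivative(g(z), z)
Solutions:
 g(z) = -sqrt(C1 + z^2)
 g(z) = sqrt(C1 + z^2)


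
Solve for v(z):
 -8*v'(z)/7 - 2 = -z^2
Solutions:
 v(z) = C1 + 7*z^3/24 - 7*z/4


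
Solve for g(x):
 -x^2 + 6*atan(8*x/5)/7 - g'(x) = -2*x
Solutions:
 g(x) = C1 - x^3/3 + x^2 + 6*x*atan(8*x/5)/7 - 15*log(64*x^2 + 25)/56


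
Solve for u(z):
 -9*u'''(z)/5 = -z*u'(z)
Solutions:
 u(z) = C1 + Integral(C2*airyai(15^(1/3)*z/3) + C3*airybi(15^(1/3)*z/3), z)


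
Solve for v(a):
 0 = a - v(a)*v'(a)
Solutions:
 v(a) = -sqrt(C1 + a^2)
 v(a) = sqrt(C1 + a^2)


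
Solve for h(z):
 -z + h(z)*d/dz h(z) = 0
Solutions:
 h(z) = -sqrt(C1 + z^2)
 h(z) = sqrt(C1 + z^2)


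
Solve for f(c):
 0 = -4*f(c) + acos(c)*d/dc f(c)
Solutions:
 f(c) = C1*exp(4*Integral(1/acos(c), c))


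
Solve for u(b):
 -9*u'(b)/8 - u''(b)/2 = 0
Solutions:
 u(b) = C1 + C2*exp(-9*b/4)


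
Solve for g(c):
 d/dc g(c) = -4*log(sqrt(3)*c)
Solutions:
 g(c) = C1 - 4*c*log(c) - c*log(9) + 4*c


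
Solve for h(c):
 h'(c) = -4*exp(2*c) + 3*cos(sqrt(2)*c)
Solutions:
 h(c) = C1 - 2*exp(2*c) + 3*sqrt(2)*sin(sqrt(2)*c)/2


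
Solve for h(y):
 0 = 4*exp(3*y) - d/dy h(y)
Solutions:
 h(y) = C1 + 4*exp(3*y)/3


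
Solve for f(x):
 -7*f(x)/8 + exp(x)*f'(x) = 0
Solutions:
 f(x) = C1*exp(-7*exp(-x)/8)


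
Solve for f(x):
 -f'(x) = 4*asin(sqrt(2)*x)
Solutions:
 f(x) = C1 - 4*x*asin(sqrt(2)*x) - 2*sqrt(2)*sqrt(1 - 2*x^2)


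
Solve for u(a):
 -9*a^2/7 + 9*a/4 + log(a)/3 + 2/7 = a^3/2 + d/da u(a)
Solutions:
 u(a) = C1 - a^4/8 - 3*a^3/7 + 9*a^2/8 + a*log(a)/3 - a/21


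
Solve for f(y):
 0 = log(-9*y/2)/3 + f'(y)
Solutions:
 f(y) = C1 - y*log(-y)/3 + y*(-2*log(3) + log(2) + 1)/3


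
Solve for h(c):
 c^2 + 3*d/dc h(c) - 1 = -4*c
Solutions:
 h(c) = C1 - c^3/9 - 2*c^2/3 + c/3


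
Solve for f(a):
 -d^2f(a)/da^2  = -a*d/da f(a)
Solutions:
 f(a) = C1 + C2*erfi(sqrt(2)*a/2)


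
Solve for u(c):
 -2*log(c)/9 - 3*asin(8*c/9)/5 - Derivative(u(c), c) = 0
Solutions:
 u(c) = C1 - 2*c*log(c)/9 - 3*c*asin(8*c/9)/5 + 2*c/9 - 3*sqrt(81 - 64*c^2)/40


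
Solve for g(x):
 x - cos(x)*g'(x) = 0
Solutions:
 g(x) = C1 + Integral(x/cos(x), x)


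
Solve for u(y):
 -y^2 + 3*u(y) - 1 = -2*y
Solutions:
 u(y) = y^2/3 - 2*y/3 + 1/3


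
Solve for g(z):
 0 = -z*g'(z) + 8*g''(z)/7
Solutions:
 g(z) = C1 + C2*erfi(sqrt(7)*z/4)


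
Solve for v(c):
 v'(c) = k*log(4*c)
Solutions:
 v(c) = C1 + c*k*log(c) - c*k + c*k*log(4)


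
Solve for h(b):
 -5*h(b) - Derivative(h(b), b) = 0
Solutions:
 h(b) = C1*exp(-5*b)


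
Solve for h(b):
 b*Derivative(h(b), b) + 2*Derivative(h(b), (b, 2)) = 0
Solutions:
 h(b) = C1 + C2*erf(b/2)


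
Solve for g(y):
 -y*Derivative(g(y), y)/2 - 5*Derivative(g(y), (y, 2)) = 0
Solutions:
 g(y) = C1 + C2*erf(sqrt(5)*y/10)


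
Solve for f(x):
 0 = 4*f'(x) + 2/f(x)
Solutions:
 f(x) = -sqrt(C1 - x)
 f(x) = sqrt(C1 - x)


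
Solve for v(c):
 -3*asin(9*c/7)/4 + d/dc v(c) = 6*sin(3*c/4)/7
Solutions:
 v(c) = C1 + 3*c*asin(9*c/7)/4 + sqrt(49 - 81*c^2)/12 - 8*cos(3*c/4)/7


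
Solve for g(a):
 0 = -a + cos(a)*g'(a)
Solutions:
 g(a) = C1 + Integral(a/cos(a), a)


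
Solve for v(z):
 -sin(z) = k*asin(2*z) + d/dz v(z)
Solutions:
 v(z) = C1 - k*(z*asin(2*z) + sqrt(1 - 4*z^2)/2) + cos(z)


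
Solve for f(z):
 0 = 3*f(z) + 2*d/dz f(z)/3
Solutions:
 f(z) = C1*exp(-9*z/2)


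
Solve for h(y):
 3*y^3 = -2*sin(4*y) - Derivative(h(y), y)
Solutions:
 h(y) = C1 - 3*y^4/4 + cos(4*y)/2


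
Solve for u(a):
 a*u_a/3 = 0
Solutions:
 u(a) = C1


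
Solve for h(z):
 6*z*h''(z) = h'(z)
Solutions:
 h(z) = C1 + C2*z^(7/6)


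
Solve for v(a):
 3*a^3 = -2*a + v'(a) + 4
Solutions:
 v(a) = C1 + 3*a^4/4 + a^2 - 4*a


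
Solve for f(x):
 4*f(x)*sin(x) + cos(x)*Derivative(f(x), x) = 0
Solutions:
 f(x) = C1*cos(x)^4


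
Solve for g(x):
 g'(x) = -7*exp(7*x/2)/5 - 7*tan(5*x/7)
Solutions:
 g(x) = C1 - 2*exp(7*x/2)/5 + 49*log(cos(5*x/7))/5


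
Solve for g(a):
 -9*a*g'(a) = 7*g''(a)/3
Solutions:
 g(a) = C1 + C2*erf(3*sqrt(42)*a/14)


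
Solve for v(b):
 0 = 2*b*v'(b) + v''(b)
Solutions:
 v(b) = C1 + C2*erf(b)


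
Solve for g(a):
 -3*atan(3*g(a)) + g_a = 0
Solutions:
 Integral(1/atan(3*_y), (_y, g(a))) = C1 + 3*a


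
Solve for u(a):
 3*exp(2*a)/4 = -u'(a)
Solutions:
 u(a) = C1 - 3*exp(2*a)/8


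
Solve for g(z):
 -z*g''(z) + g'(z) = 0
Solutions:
 g(z) = C1 + C2*z^2


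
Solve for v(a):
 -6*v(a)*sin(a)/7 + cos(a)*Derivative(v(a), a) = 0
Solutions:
 v(a) = C1/cos(a)^(6/7)


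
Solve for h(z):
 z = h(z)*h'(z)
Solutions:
 h(z) = -sqrt(C1 + z^2)
 h(z) = sqrt(C1 + z^2)


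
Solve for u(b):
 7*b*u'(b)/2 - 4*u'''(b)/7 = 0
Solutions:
 u(b) = C1 + Integral(C2*airyai(7^(2/3)*b/2) + C3*airybi(7^(2/3)*b/2), b)


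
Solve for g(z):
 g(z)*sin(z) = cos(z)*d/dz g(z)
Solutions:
 g(z) = C1/cos(z)


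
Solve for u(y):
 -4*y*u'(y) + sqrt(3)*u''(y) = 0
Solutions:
 u(y) = C1 + C2*erfi(sqrt(2)*3^(3/4)*y/3)


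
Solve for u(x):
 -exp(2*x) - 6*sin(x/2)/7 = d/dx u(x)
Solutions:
 u(x) = C1 - exp(2*x)/2 + 12*cos(x/2)/7


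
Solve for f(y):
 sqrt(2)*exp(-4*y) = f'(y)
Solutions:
 f(y) = C1 - sqrt(2)*exp(-4*y)/4


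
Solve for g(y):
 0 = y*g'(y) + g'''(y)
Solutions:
 g(y) = C1 + Integral(C2*airyai(-y) + C3*airybi(-y), y)


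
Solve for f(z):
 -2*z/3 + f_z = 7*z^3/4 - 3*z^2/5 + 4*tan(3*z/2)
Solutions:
 f(z) = C1 + 7*z^4/16 - z^3/5 + z^2/3 - 8*log(cos(3*z/2))/3


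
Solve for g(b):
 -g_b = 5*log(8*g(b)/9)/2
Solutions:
 2*Integral(1/(log(_y) - 2*log(3) + 3*log(2)), (_y, g(b)))/5 = C1 - b


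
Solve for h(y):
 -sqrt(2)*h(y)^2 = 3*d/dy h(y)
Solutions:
 h(y) = 3/(C1 + sqrt(2)*y)


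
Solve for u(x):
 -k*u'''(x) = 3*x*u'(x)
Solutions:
 u(x) = C1 + Integral(C2*airyai(3^(1/3)*x*(-1/k)^(1/3)) + C3*airybi(3^(1/3)*x*(-1/k)^(1/3)), x)


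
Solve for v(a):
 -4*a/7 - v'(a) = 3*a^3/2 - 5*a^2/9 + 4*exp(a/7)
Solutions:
 v(a) = C1 - 3*a^4/8 + 5*a^3/27 - 2*a^2/7 - 28*exp(a/7)


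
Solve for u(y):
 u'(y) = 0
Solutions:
 u(y) = C1


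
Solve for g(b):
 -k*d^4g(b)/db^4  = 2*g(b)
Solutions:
 g(b) = C1*exp(-2^(1/4)*b*(-1/k)^(1/4)) + C2*exp(2^(1/4)*b*(-1/k)^(1/4)) + C3*exp(-2^(1/4)*I*b*(-1/k)^(1/4)) + C4*exp(2^(1/4)*I*b*(-1/k)^(1/4))


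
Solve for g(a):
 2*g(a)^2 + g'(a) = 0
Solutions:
 g(a) = 1/(C1 + 2*a)


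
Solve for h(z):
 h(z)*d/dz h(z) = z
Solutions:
 h(z) = -sqrt(C1 + z^2)
 h(z) = sqrt(C1 + z^2)


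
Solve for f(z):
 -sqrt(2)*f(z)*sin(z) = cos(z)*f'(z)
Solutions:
 f(z) = C1*cos(z)^(sqrt(2))


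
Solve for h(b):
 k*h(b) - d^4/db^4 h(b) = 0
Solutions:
 h(b) = C1*exp(-b*k^(1/4)) + C2*exp(b*k^(1/4)) + C3*exp(-I*b*k^(1/4)) + C4*exp(I*b*k^(1/4))


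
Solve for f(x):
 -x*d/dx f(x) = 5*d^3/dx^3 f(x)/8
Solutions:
 f(x) = C1 + Integral(C2*airyai(-2*5^(2/3)*x/5) + C3*airybi(-2*5^(2/3)*x/5), x)


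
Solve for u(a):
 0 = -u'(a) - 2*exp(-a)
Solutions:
 u(a) = C1 + 2*exp(-a)


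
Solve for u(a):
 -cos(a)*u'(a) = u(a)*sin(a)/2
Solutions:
 u(a) = C1*sqrt(cos(a))


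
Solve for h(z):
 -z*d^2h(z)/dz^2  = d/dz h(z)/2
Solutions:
 h(z) = C1 + C2*sqrt(z)


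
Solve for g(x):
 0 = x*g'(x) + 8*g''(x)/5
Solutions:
 g(x) = C1 + C2*erf(sqrt(5)*x/4)


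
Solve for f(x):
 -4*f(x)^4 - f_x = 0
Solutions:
 f(x) = (-3^(2/3) - 3*3^(1/6)*I)*(1/(C1 + 4*x))^(1/3)/6
 f(x) = (-3^(2/3) + 3*3^(1/6)*I)*(1/(C1 + 4*x))^(1/3)/6
 f(x) = (1/(C1 + 12*x))^(1/3)


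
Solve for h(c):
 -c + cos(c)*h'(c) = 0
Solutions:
 h(c) = C1 + Integral(c/cos(c), c)


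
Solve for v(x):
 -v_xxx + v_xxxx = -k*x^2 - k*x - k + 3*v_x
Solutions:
 v(x) = C1 + C2*exp(x*(-2^(2/3)*(9*sqrt(85) + 83)^(1/3) - 2*2^(1/3)/(9*sqrt(85) + 83)^(1/3) + 4)/12)*sin(2^(1/3)*sqrt(3)*x*(-2^(1/3)*(9*sqrt(85) + 83)^(1/3) + 2/(9*sqrt(85) + 83)^(1/3))/12) + C3*exp(x*(-2^(2/3)*(9*sqrt(85) + 83)^(1/3) - 2*2^(1/3)/(9*sqrt(85) + 83)^(1/3) + 4)/12)*cos(2^(1/3)*sqrt(3)*x*(-2^(1/3)*(9*sqrt(85) + 83)^(1/3) + 2/(9*sqrt(85) + 83)^(1/3))/12) + C4*exp(x*(2*2^(1/3)/(9*sqrt(85) + 83)^(1/3) + 2 + 2^(2/3)*(9*sqrt(85) + 83)^(1/3))/6) + k*x^3/9 + k*x^2/6 + k*x/9


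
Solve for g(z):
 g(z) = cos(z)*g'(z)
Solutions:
 g(z) = C1*sqrt(sin(z) + 1)/sqrt(sin(z) - 1)


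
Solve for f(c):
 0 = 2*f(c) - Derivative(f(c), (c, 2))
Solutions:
 f(c) = C1*exp(-sqrt(2)*c) + C2*exp(sqrt(2)*c)


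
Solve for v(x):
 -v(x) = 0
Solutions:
 v(x) = 0


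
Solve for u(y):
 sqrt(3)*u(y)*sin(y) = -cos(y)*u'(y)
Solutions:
 u(y) = C1*cos(y)^(sqrt(3))


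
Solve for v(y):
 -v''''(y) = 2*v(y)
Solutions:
 v(y) = (C1*sin(2^(3/4)*y/2) + C2*cos(2^(3/4)*y/2))*exp(-2^(3/4)*y/2) + (C3*sin(2^(3/4)*y/2) + C4*cos(2^(3/4)*y/2))*exp(2^(3/4)*y/2)


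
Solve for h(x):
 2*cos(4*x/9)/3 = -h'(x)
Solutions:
 h(x) = C1 - 3*sin(4*x/9)/2


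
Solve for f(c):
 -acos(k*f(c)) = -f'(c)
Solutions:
 Integral(1/acos(_y*k), (_y, f(c))) = C1 + c


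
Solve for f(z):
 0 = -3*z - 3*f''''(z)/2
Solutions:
 f(z) = C1 + C2*z + C3*z^2 + C4*z^3 - z^5/60


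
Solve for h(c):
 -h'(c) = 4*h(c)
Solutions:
 h(c) = C1*exp(-4*c)


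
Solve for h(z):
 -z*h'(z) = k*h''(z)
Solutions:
 h(z) = C1 + C2*sqrt(k)*erf(sqrt(2)*z*sqrt(1/k)/2)


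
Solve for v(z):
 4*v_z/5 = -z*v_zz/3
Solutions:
 v(z) = C1 + C2/z^(7/5)


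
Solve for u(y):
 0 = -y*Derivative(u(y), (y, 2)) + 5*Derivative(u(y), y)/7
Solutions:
 u(y) = C1 + C2*y^(12/7)


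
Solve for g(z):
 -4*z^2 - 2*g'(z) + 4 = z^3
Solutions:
 g(z) = C1 - z^4/8 - 2*z^3/3 + 2*z


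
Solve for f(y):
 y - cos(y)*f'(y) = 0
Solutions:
 f(y) = C1 + Integral(y/cos(y), y)


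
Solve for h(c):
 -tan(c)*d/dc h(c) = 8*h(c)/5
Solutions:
 h(c) = C1/sin(c)^(8/5)


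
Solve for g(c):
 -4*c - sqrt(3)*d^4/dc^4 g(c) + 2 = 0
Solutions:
 g(c) = C1 + C2*c + C3*c^2 + C4*c^3 - sqrt(3)*c^5/90 + sqrt(3)*c^4/36


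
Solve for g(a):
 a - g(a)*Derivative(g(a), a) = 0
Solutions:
 g(a) = -sqrt(C1 + a^2)
 g(a) = sqrt(C1 + a^2)


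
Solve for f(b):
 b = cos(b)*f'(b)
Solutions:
 f(b) = C1 + Integral(b/cos(b), b)


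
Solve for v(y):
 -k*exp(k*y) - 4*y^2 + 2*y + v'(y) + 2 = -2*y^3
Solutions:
 v(y) = C1 - y^4/2 + 4*y^3/3 - y^2 - 2*y + exp(k*y)


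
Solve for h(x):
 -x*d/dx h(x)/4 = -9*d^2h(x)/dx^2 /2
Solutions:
 h(x) = C1 + C2*erfi(x/6)


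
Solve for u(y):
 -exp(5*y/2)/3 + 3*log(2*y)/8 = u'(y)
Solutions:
 u(y) = C1 + 3*y*log(y)/8 + 3*y*(-1 + log(2))/8 - 2*exp(5*y/2)/15


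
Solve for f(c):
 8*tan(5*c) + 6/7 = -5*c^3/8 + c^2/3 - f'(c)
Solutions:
 f(c) = C1 - 5*c^4/32 + c^3/9 - 6*c/7 + 8*log(cos(5*c))/5


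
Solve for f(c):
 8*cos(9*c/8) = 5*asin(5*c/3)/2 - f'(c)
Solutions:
 f(c) = C1 + 5*c*asin(5*c/3)/2 + sqrt(9 - 25*c^2)/2 - 64*sin(9*c/8)/9


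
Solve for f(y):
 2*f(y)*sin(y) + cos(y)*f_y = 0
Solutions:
 f(y) = C1*cos(y)^2


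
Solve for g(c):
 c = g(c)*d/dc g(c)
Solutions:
 g(c) = -sqrt(C1 + c^2)
 g(c) = sqrt(C1 + c^2)


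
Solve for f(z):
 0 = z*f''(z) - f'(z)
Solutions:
 f(z) = C1 + C2*z^2


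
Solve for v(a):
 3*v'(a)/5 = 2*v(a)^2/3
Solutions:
 v(a) = -9/(C1 + 10*a)


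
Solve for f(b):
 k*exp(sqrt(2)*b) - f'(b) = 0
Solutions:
 f(b) = C1 + sqrt(2)*k*exp(sqrt(2)*b)/2


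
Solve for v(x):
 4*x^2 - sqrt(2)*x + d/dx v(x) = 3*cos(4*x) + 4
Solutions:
 v(x) = C1 - 4*x^3/3 + sqrt(2)*x^2/2 + 4*x + 3*sin(4*x)/4


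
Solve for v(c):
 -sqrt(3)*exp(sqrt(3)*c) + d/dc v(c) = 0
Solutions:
 v(c) = C1 + exp(sqrt(3)*c)


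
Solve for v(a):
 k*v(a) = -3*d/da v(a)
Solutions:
 v(a) = C1*exp(-a*k/3)


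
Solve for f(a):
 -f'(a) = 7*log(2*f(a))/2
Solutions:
 2*Integral(1/(log(_y) + log(2)), (_y, f(a)))/7 = C1 - a


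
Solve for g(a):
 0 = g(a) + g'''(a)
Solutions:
 g(a) = C3*exp(-a) + (C1*sin(sqrt(3)*a/2) + C2*cos(sqrt(3)*a/2))*exp(a/2)


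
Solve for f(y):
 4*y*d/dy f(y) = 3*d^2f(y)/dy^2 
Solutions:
 f(y) = C1 + C2*erfi(sqrt(6)*y/3)


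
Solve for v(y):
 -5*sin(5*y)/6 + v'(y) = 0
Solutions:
 v(y) = C1 - cos(5*y)/6


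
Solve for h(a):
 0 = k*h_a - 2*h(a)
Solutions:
 h(a) = C1*exp(2*a/k)


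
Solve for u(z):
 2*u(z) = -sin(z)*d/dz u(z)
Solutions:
 u(z) = C1*(cos(z) + 1)/(cos(z) - 1)


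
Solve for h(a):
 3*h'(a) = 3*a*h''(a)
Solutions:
 h(a) = C1 + C2*a^2


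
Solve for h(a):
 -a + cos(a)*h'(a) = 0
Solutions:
 h(a) = C1 + Integral(a/cos(a), a)


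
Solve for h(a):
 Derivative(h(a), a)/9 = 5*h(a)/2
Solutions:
 h(a) = C1*exp(45*a/2)


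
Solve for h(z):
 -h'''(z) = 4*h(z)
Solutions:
 h(z) = C3*exp(-2^(2/3)*z) + (C1*sin(2^(2/3)*sqrt(3)*z/2) + C2*cos(2^(2/3)*sqrt(3)*z/2))*exp(2^(2/3)*z/2)


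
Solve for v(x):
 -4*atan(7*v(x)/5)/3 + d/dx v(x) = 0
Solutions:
 Integral(1/atan(7*_y/5), (_y, v(x))) = C1 + 4*x/3


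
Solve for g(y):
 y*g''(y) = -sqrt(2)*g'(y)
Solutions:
 g(y) = C1 + C2*y^(1 - sqrt(2))


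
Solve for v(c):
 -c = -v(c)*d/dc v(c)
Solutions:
 v(c) = -sqrt(C1 + c^2)
 v(c) = sqrt(C1 + c^2)


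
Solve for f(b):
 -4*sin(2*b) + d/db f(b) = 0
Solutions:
 f(b) = C1 - 2*cos(2*b)


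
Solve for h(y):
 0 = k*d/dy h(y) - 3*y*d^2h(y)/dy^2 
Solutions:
 h(y) = C1 + y^(re(k)/3 + 1)*(C2*sin(log(y)*Abs(im(k))/3) + C3*cos(log(y)*im(k)/3))


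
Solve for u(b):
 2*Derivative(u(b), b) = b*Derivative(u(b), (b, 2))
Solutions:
 u(b) = C1 + C2*b^3


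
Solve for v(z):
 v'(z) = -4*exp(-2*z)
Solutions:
 v(z) = C1 + 2*exp(-2*z)


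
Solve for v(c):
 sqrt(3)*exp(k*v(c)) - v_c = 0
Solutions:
 v(c) = Piecewise((log(-1/(C1*k + sqrt(3)*c*k))/k, Ne(k, 0)), (nan, True))
 v(c) = Piecewise((C1 + sqrt(3)*c, Eq(k, 0)), (nan, True))


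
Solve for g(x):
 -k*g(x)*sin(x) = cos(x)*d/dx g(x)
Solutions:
 g(x) = C1*exp(k*log(cos(x)))


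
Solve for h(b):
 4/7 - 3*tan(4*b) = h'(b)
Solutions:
 h(b) = C1 + 4*b/7 + 3*log(cos(4*b))/4


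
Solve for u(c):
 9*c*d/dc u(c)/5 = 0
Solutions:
 u(c) = C1


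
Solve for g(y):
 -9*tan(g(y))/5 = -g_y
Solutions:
 g(y) = pi - asin(C1*exp(9*y/5))
 g(y) = asin(C1*exp(9*y/5))


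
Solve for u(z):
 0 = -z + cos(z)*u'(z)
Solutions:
 u(z) = C1 + Integral(z/cos(z), z)


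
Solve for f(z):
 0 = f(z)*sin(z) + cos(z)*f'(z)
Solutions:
 f(z) = C1*cos(z)


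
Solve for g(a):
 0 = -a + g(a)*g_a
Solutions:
 g(a) = -sqrt(C1 + a^2)
 g(a) = sqrt(C1 + a^2)


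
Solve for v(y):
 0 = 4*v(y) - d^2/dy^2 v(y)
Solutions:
 v(y) = C1*exp(-2*y) + C2*exp(2*y)


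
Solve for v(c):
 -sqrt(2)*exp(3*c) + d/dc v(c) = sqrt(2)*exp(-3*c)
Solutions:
 v(c) = C1 + 2*sqrt(2)*sinh(3*c)/3


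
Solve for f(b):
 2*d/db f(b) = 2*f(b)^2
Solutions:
 f(b) = -1/(C1 + b)


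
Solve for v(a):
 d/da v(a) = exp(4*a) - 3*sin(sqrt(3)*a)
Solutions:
 v(a) = C1 + exp(4*a)/4 + sqrt(3)*cos(sqrt(3)*a)


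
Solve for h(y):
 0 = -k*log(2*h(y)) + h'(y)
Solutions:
 Integral(1/(log(_y) + log(2)), (_y, h(y))) = C1 + k*y


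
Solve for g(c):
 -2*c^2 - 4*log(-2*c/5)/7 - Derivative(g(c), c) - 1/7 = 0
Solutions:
 g(c) = C1 - 2*c^3/3 - 4*c*log(-c)/7 + c*(-4*log(2) + 3 + 4*log(5))/7


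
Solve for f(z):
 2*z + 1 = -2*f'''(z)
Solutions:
 f(z) = C1 + C2*z + C3*z^2 - z^4/24 - z^3/12


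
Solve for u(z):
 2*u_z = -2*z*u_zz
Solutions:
 u(z) = C1 + C2*log(z)


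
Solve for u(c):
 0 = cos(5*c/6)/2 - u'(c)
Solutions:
 u(c) = C1 + 3*sin(5*c/6)/5


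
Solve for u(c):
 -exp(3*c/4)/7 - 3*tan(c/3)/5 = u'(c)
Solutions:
 u(c) = C1 - 4*exp(3*c/4)/21 + 9*log(cos(c/3))/5


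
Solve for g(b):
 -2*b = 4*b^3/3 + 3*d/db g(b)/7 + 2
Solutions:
 g(b) = C1 - 7*b^4/9 - 7*b^2/3 - 14*b/3


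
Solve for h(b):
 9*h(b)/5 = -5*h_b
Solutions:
 h(b) = C1*exp(-9*b/25)


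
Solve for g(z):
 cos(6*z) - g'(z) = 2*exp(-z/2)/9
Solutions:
 g(z) = C1 + sin(6*z)/6 + 4*exp(-z/2)/9


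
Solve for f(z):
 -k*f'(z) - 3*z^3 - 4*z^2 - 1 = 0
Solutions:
 f(z) = C1 - 3*z^4/(4*k) - 4*z^3/(3*k) - z/k


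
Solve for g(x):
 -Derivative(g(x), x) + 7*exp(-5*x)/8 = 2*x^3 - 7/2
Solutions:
 g(x) = C1 - x^4/2 + 7*x/2 - 7*exp(-5*x)/40


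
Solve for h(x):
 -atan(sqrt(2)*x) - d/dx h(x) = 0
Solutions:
 h(x) = C1 - x*atan(sqrt(2)*x) + sqrt(2)*log(2*x^2 + 1)/4


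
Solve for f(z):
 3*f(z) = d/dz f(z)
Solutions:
 f(z) = C1*exp(3*z)


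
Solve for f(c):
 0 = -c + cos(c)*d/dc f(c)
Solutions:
 f(c) = C1 + Integral(c/cos(c), c)


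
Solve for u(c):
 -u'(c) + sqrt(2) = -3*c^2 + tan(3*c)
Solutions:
 u(c) = C1 + c^3 + sqrt(2)*c + log(cos(3*c))/3


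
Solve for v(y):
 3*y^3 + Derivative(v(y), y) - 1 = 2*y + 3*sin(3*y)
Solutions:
 v(y) = C1 - 3*y^4/4 + y^2 + y - cos(3*y)


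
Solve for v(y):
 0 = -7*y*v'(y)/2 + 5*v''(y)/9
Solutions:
 v(y) = C1 + C2*erfi(3*sqrt(35)*y/10)


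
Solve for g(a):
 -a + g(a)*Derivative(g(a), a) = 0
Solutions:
 g(a) = -sqrt(C1 + a^2)
 g(a) = sqrt(C1 + a^2)


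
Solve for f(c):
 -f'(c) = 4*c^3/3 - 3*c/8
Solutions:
 f(c) = C1 - c^4/3 + 3*c^2/16


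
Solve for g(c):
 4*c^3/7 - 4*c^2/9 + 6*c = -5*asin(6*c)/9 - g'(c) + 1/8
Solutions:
 g(c) = C1 - c^4/7 + 4*c^3/27 - 3*c^2 - 5*c*asin(6*c)/9 + c/8 - 5*sqrt(1 - 36*c^2)/54


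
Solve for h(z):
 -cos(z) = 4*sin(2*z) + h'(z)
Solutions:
 h(z) = C1 - 4*sin(z)^2 - sin(z)


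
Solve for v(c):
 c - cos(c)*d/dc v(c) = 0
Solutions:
 v(c) = C1 + Integral(c/cos(c), c)


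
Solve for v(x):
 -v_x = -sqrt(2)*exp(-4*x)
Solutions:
 v(x) = C1 - sqrt(2)*exp(-4*x)/4


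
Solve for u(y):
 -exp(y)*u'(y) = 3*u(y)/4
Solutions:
 u(y) = C1*exp(3*exp(-y)/4)


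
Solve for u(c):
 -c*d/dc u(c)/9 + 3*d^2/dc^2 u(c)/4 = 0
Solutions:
 u(c) = C1 + C2*erfi(sqrt(6)*c/9)


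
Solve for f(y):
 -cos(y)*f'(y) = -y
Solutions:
 f(y) = C1 + Integral(y/cos(y), y)


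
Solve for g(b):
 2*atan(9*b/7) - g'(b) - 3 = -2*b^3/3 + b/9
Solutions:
 g(b) = C1 + b^4/6 - b^2/18 + 2*b*atan(9*b/7) - 3*b - 7*log(81*b^2 + 49)/9


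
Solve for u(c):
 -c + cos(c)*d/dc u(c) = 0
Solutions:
 u(c) = C1 + Integral(c/cos(c), c)


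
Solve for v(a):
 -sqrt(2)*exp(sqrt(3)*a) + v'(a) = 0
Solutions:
 v(a) = C1 + sqrt(6)*exp(sqrt(3)*a)/3


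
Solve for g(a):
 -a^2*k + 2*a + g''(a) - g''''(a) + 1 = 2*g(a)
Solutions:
 g(a) = -a^2*k/2 + a - k/2 + (C1*sin(2^(1/4)*a*sin(atan(sqrt(7))/2)) + C2*cos(2^(1/4)*a*sin(atan(sqrt(7))/2)))*exp(-2^(1/4)*a*cos(atan(sqrt(7))/2)) + (C3*sin(2^(1/4)*a*sin(atan(sqrt(7))/2)) + C4*cos(2^(1/4)*a*sin(atan(sqrt(7))/2)))*exp(2^(1/4)*a*cos(atan(sqrt(7))/2)) + 1/2


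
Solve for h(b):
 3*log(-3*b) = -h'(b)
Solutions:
 h(b) = C1 - 3*b*log(-b) + 3*b*(1 - log(3))


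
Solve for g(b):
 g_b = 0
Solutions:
 g(b) = C1


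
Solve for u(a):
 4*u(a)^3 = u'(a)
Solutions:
 u(a) = -sqrt(2)*sqrt(-1/(C1 + 4*a))/2
 u(a) = sqrt(2)*sqrt(-1/(C1 + 4*a))/2


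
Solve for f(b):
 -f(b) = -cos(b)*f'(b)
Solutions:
 f(b) = C1*sqrt(sin(b) + 1)/sqrt(sin(b) - 1)


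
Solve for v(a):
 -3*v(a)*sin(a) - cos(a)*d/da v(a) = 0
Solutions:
 v(a) = C1*cos(a)^3


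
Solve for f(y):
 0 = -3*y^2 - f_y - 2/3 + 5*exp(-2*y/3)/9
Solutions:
 f(y) = C1 - y^3 - 2*y/3 - 5*exp(-2*y/3)/6


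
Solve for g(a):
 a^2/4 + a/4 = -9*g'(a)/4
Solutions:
 g(a) = C1 - a^3/27 - a^2/18


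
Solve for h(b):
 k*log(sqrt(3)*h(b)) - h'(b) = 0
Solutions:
 Integral(1/(2*log(_y) + log(3)), (_y, h(b))) = C1 + b*k/2


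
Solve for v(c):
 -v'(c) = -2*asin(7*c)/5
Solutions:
 v(c) = C1 + 2*c*asin(7*c)/5 + 2*sqrt(1 - 49*c^2)/35


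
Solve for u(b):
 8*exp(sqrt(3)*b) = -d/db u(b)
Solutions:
 u(b) = C1 - 8*sqrt(3)*exp(sqrt(3)*b)/3


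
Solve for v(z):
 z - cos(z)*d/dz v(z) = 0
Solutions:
 v(z) = C1 + Integral(z/cos(z), z)


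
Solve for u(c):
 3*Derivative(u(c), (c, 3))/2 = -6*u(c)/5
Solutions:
 u(c) = C3*exp(-10^(2/3)*c/5) + (C1*sin(10^(2/3)*sqrt(3)*c/10) + C2*cos(10^(2/3)*sqrt(3)*c/10))*exp(10^(2/3)*c/10)


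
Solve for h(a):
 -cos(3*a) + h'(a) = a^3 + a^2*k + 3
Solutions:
 h(a) = C1 + a^4/4 + a^3*k/3 + 3*a + sin(3*a)/3


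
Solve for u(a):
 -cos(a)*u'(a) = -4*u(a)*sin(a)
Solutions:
 u(a) = C1/cos(a)^4


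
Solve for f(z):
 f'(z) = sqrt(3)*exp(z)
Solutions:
 f(z) = C1 + sqrt(3)*exp(z)


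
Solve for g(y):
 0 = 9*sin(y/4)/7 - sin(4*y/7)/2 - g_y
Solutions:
 g(y) = C1 - 36*cos(y/4)/7 + 7*cos(4*y/7)/8


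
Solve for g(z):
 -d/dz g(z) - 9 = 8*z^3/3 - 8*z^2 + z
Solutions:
 g(z) = C1 - 2*z^4/3 + 8*z^3/3 - z^2/2 - 9*z


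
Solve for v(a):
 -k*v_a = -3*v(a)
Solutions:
 v(a) = C1*exp(3*a/k)


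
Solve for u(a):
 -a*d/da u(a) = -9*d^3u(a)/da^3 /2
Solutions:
 u(a) = C1 + Integral(C2*airyai(6^(1/3)*a/3) + C3*airybi(6^(1/3)*a/3), a)


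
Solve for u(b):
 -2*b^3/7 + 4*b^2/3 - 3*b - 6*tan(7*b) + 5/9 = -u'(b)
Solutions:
 u(b) = C1 + b^4/14 - 4*b^3/9 + 3*b^2/2 - 5*b/9 - 6*log(cos(7*b))/7


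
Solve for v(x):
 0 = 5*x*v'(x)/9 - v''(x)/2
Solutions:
 v(x) = C1 + C2*erfi(sqrt(5)*x/3)


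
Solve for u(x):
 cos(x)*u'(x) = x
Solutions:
 u(x) = C1 + Integral(x/cos(x), x)


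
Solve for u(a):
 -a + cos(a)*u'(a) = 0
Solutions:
 u(a) = C1 + Integral(a/cos(a), a)


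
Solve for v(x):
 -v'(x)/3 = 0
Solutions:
 v(x) = C1


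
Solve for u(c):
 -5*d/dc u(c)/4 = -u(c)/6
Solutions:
 u(c) = C1*exp(2*c/15)


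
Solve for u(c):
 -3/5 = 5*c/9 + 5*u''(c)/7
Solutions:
 u(c) = C1 + C2*c - 7*c^3/54 - 21*c^2/50


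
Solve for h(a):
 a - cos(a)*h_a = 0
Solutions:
 h(a) = C1 + Integral(a/cos(a), a)


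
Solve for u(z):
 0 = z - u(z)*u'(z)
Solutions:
 u(z) = -sqrt(C1 + z^2)
 u(z) = sqrt(C1 + z^2)


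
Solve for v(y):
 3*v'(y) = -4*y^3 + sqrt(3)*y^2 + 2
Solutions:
 v(y) = C1 - y^4/3 + sqrt(3)*y^3/9 + 2*y/3


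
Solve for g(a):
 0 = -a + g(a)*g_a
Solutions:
 g(a) = -sqrt(C1 + a^2)
 g(a) = sqrt(C1 + a^2)


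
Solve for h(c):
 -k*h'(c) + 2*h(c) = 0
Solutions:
 h(c) = C1*exp(2*c/k)


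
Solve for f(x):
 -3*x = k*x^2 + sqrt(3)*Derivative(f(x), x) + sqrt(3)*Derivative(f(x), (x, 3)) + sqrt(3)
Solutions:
 f(x) = C1 + C2*sin(x) + C3*cos(x) - sqrt(3)*k*x^3/9 + 2*sqrt(3)*k*x/3 - sqrt(3)*x^2/2 - x


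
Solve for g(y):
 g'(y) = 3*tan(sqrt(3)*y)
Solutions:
 g(y) = C1 - sqrt(3)*log(cos(sqrt(3)*y))


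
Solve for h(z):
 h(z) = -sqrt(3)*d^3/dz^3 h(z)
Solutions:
 h(z) = C3*exp(-3^(5/6)*z/3) + (C1*sin(3^(1/3)*z/2) + C2*cos(3^(1/3)*z/2))*exp(3^(5/6)*z/6)


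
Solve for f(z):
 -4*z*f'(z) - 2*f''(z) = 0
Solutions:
 f(z) = C1 + C2*erf(z)


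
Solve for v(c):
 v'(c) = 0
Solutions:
 v(c) = C1


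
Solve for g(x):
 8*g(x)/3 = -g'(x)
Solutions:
 g(x) = C1*exp(-8*x/3)


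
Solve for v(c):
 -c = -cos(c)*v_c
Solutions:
 v(c) = C1 + Integral(c/cos(c), c)


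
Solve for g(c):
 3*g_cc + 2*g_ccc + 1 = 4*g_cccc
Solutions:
 g(c) = C1 + C2*c + C3*exp(c*(1 - sqrt(13))/4) + C4*exp(c*(1 + sqrt(13))/4) - c^2/6


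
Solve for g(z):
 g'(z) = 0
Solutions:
 g(z) = C1


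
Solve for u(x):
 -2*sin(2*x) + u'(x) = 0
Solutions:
 u(x) = C1 - cos(2*x)


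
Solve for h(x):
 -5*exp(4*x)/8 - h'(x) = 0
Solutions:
 h(x) = C1 - 5*exp(4*x)/32


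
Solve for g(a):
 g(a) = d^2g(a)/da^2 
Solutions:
 g(a) = C1*exp(-a) + C2*exp(a)


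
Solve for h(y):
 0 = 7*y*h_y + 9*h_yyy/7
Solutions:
 h(y) = C1 + Integral(C2*airyai(-3^(1/3)*7^(2/3)*y/3) + C3*airybi(-3^(1/3)*7^(2/3)*y/3), y)


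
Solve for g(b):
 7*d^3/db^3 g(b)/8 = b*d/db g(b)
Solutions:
 g(b) = C1 + Integral(C2*airyai(2*7^(2/3)*b/7) + C3*airybi(2*7^(2/3)*b/7), b)


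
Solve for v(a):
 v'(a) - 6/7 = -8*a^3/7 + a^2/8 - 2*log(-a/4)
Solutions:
 v(a) = C1 - 2*a^4/7 + a^3/24 - 2*a*log(-a) + a*(4*log(2) + 20/7)


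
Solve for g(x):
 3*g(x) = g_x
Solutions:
 g(x) = C1*exp(3*x)


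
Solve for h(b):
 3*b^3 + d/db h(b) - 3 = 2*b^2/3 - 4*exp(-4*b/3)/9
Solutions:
 h(b) = C1 - 3*b^4/4 + 2*b^3/9 + 3*b + exp(-4*b/3)/3


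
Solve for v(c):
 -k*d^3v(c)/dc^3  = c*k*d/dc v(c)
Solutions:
 v(c) = C1 + Integral(C2*airyai(-c) + C3*airybi(-c), c)


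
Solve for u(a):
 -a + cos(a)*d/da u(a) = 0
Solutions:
 u(a) = C1 + Integral(a/cos(a), a)
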